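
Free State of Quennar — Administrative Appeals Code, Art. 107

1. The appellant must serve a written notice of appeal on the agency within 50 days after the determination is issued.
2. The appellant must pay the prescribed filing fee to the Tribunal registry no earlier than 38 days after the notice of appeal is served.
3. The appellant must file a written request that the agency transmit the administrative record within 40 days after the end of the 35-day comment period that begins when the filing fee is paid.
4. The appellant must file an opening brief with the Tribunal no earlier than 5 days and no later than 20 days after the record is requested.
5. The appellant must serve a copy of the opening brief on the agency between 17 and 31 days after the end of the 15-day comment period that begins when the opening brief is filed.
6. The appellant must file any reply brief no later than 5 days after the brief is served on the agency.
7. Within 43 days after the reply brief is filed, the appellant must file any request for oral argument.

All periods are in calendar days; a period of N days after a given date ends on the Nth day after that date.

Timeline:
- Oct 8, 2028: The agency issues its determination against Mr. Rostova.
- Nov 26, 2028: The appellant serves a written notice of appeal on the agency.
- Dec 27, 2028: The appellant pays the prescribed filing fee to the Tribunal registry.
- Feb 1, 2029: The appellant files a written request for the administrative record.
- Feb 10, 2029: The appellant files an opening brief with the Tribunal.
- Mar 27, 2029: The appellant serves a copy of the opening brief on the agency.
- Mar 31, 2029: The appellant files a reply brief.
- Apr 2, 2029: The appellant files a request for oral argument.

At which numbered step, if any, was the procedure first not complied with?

Step 2

Step 1 — counting 50 days from Oct 8, 2028 (when the determination is issued) gives a deadline of Nov 27, 2028; completed Nov 26, 2028, before the deadline.
Step 2 — must wait 38 days from Nov 26, 2028 (when the notice of appeal is served), so not before Jan 3, 2029; done Dec 27, 2028 — 7 days too early.
Later steps need not be reached.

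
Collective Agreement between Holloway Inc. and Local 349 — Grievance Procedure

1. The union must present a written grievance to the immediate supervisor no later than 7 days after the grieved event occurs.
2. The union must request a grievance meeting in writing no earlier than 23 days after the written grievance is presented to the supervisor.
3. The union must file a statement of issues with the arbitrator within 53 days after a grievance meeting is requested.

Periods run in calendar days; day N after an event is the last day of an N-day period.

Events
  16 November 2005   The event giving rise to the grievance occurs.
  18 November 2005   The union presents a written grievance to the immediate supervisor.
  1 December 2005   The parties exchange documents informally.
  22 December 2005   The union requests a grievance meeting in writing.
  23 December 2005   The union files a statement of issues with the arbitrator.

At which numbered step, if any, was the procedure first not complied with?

(1) due by 16 November 2005 + 7 days = 23 November 2005; 18 November 2005 is within that limit.
(2) permitted from 18 November 2005 + 23 days = 11 December 2005 onward; done 22 December 2005 — permitted.
(3) due by 22 December 2005 + 53 days = 13 February 2006; done 23 December 2005 — timely.

None — every step was satisfied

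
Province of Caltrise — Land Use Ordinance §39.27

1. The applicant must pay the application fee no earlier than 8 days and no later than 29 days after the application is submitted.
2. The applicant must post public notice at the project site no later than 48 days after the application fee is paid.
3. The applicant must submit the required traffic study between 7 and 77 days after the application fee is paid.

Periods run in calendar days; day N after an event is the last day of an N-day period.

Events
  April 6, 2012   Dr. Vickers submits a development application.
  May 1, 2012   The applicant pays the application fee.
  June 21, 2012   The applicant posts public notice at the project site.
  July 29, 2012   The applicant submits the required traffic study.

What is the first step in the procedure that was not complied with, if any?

Step 2

(1) the permitted window runs from April 6, 2012 + 8 = April 14, 2012 to April 6, 2012 + 29 = May 5, 2012; done May 1, 2012, which is between those dates.
(2) due by May 1, 2012 + 48 days = June 18, 2012; not done until June 21, 2012, 3 days after the deadline.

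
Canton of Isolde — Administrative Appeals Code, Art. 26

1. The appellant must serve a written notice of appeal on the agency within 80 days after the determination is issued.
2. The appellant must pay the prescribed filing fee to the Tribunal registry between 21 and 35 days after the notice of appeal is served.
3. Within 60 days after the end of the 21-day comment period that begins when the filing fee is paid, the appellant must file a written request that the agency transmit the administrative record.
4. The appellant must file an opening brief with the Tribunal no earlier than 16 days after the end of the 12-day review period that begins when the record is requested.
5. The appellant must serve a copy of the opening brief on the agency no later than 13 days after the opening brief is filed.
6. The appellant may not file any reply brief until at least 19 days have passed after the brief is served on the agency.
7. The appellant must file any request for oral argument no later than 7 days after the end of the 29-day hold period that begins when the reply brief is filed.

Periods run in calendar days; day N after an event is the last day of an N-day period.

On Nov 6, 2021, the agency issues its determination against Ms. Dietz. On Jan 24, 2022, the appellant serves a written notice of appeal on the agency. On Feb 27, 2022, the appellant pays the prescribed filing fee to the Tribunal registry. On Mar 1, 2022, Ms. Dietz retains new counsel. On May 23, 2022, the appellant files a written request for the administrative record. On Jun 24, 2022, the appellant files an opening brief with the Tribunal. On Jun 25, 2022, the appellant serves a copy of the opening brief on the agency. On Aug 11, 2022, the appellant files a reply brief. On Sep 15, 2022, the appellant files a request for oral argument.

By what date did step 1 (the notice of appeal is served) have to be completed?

Jan 25, 2022

Step 1 runs from Nov 6, 2021, when the determination is issued. 80 days after Nov 6, 2021 is Jan 25, 2022.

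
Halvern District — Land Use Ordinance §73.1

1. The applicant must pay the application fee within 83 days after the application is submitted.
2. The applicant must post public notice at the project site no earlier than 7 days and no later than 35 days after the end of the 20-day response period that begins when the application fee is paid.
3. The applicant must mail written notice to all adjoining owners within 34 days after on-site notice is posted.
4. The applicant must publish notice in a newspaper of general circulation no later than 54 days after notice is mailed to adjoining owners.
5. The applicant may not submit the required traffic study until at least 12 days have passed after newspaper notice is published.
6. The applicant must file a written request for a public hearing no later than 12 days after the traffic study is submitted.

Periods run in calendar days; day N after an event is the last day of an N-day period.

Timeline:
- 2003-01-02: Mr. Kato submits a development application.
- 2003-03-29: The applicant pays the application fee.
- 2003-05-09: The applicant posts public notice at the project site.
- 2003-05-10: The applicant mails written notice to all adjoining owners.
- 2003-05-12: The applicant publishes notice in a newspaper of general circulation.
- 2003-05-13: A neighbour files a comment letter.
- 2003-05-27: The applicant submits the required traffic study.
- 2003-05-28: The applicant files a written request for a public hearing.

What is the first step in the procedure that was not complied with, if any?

Step 1

Step 1 — counting 83 days from 2003-01-02 (when the application is submitted) gives a deadline of 2003-03-26; 2003-03-29 misses that deadline by 3 days.
The analysis stops there.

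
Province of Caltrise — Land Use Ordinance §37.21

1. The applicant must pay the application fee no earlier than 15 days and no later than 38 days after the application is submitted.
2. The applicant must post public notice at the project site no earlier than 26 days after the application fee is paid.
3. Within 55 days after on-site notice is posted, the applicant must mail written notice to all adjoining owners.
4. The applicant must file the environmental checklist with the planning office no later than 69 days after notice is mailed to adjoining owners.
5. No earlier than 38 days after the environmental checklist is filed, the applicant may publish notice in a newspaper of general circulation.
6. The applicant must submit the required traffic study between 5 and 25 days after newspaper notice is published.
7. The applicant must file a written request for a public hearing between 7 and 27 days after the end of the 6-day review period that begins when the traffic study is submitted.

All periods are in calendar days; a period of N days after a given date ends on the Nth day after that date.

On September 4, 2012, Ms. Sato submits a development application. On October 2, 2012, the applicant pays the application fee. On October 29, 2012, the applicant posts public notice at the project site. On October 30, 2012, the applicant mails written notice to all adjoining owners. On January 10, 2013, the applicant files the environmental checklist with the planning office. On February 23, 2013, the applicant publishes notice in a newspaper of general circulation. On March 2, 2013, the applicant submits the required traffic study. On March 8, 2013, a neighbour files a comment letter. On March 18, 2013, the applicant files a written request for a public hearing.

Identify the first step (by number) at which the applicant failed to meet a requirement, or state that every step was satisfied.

Step 4

(1) the permitted window runs from September 4, 2012 + 15 = September 19, 2012 to September 4, 2012 + 38 = October 12, 2012; October 2, 2012 falls inside that range.
(2) permitted from October 2, 2012 + 26 days = October 28, 2012 onward; done October 29, 2012, after the minimum wait.
(3) due by October 29, 2012 + 55 days = December 23, 2012; completed October 30, 2012, before the deadline.
(4) due by October 30, 2012 + 69 days = January 7, 2013; January 10, 2013 misses that deadline by 3 days.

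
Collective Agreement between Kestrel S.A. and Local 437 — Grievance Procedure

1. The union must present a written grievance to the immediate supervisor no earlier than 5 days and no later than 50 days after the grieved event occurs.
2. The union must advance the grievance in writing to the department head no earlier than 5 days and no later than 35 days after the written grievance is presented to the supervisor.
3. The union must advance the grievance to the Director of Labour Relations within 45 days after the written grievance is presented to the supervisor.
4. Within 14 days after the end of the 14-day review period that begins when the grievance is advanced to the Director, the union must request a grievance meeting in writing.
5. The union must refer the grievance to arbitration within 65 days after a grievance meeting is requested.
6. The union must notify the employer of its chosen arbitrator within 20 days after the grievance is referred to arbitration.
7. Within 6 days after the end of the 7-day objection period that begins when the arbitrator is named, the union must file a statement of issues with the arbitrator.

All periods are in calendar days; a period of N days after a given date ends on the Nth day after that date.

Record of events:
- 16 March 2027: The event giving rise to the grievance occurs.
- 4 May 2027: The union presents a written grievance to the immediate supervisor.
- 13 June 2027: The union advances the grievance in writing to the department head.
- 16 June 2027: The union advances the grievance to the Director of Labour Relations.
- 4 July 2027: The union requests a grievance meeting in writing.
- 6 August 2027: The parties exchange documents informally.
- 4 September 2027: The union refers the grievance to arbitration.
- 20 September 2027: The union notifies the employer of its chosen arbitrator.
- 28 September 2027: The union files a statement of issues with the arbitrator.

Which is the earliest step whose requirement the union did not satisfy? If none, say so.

(1) the permitted window runs from 16 March 2027 + 5 = 21 March 2027 to 16 March 2027 + 50 = 5 May 2027; done 4 May 2027 — within the window.
(2) the permitted window runs from 4 May 2027 + 5 = 9 May 2027 to 4 May 2027 + 35 = 8 June 2027; 13 June 2027 is 5 days past the end of the window.

Step 2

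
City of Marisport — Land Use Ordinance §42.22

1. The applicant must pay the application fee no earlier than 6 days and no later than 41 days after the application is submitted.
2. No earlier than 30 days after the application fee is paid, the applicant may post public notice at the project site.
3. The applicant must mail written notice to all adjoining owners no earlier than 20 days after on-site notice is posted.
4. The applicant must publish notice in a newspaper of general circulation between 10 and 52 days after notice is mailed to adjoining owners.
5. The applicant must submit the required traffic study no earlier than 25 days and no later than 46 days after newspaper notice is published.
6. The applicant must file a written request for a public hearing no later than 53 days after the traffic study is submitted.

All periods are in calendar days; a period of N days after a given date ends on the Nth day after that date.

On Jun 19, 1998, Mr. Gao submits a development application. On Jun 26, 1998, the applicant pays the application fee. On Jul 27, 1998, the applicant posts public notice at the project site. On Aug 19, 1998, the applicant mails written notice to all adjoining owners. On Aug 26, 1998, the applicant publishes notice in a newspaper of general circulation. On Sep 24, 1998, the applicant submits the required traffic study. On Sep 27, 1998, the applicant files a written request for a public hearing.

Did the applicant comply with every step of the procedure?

Step 1: the window is 6–41 days after Jun 19, 1998 (when the application is submitted), so Jun 25, 1998 through Jul 30, 1998; done Jun 26, 1998, which is between those dates.
Step 2: the earliest permitted date is 30 days after Jun 26, 1998 (when the application fee is paid), i.e. Jul 26, 1998; done Jul 27, 1998 — permitted.
Step 3: the earliest permitted date is 20 days after Jul 27, 1998 (when on-site notice is posted), i.e. Aug 16, 1998; Aug 19, 1998 is on or after that date.
Step 4: the window is 10–52 days after Aug 19, 1998 (when notice is mailed to adjoining owners), so Aug 29, 1998 through Oct 10, 1998; Aug 26, 1998 is 3 days too early.
The procedure was therefore not followed at step 4.

No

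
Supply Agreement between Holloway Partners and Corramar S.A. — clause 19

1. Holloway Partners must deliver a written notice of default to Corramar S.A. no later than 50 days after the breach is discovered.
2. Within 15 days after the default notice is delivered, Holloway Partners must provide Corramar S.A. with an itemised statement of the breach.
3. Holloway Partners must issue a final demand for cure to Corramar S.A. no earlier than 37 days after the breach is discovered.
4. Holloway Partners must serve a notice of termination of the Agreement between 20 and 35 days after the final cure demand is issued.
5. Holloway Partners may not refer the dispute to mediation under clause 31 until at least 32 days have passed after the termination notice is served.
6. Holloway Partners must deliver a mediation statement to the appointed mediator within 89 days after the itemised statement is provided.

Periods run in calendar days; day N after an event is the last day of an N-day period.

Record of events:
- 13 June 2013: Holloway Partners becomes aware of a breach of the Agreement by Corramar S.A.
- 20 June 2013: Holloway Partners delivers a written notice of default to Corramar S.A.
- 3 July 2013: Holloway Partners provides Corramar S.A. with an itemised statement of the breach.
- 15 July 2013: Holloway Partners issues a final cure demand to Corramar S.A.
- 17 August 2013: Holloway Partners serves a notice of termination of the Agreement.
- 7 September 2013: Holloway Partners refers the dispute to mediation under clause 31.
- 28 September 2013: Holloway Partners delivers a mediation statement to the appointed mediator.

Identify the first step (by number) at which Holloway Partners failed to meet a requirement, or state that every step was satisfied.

Step 3

Step 1: 50 days after 13 June 2013 (when the breach is discovered) is 2 August 2013; 20 June 2013 is within that limit.
Step 2: 15 days after 20 June 2013 (when the default notice is delivered) is 5 July 2013; done 3 July 2013 — timely.
Step 3: the earliest permitted date is 37 days after 13 June 2013 (when the breach is discovered), i.e. 20 July 2013; done 15 July 2013 — 5 days too early.
The analysis stops there.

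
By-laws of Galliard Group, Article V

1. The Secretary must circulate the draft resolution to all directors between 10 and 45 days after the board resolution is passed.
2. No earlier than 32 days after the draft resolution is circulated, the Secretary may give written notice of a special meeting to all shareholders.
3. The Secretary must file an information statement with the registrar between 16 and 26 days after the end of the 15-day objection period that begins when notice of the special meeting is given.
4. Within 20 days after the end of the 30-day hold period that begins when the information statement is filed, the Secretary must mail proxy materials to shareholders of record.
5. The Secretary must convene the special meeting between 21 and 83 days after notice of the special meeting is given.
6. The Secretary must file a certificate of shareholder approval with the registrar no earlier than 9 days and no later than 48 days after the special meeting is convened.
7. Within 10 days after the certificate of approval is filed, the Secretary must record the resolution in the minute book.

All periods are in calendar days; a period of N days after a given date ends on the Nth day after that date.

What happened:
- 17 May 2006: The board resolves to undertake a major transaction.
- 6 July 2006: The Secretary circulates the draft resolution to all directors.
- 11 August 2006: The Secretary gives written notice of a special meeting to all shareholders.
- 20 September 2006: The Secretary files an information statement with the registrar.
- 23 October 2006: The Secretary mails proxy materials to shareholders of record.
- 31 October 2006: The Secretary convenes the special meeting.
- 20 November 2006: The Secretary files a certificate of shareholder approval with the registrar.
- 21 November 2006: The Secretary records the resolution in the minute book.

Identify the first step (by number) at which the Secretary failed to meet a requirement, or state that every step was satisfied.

Step 1

(1) the permitted window runs from 17 May 2006 + 10 = 27 May 2006 to 17 May 2006 + 45 = 1 July 2006; done 6 July 2006 — 5 days after the window closed.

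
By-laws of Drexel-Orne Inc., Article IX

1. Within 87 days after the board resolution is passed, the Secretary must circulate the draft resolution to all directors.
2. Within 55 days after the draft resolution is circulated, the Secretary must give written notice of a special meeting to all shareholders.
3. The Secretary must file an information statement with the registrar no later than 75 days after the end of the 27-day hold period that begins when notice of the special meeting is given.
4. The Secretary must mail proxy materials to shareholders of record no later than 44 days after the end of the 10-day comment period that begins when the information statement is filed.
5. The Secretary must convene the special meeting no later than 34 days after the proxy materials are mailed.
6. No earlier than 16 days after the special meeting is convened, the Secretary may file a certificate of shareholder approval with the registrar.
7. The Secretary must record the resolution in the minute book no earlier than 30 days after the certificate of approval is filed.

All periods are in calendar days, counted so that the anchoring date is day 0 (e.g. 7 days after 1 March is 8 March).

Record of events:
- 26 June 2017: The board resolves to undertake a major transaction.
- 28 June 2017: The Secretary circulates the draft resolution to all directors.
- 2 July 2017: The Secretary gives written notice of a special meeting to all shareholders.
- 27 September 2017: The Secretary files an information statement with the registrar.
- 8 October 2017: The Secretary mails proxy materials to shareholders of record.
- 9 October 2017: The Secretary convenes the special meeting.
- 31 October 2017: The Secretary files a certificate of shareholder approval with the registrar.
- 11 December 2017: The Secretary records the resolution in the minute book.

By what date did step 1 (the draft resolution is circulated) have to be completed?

Step 1 runs from 26 June 2017, when the board resolution is passed. 87 days after 26 June 2017 is 21 September 2017.

21 September 2017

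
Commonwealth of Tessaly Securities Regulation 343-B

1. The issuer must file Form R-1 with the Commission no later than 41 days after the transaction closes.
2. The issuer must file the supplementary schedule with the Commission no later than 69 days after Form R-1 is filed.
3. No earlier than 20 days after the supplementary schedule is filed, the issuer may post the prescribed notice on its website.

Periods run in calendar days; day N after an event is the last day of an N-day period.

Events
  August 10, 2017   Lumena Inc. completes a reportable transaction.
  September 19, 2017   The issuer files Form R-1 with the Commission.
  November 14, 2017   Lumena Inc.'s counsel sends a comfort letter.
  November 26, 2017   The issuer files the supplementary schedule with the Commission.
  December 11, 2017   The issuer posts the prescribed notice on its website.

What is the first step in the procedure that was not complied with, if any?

Step 1: 41 days after August 10, 2017 (when the transaction closes) is September 20, 2017; completed September 19, 2017, before the deadline.
Step 2: 69 days after September 19, 2017 (when Form R-1 is filed) is November 27, 2017; November 26, 2017 is within that limit.
Step 3: the earliest permitted date is 20 days after November 26, 2017 (when the supplementary schedule is filed), i.e. December 16, 2017; done December 11, 2017 — 5 days too early.
The analysis stops there.

Step 3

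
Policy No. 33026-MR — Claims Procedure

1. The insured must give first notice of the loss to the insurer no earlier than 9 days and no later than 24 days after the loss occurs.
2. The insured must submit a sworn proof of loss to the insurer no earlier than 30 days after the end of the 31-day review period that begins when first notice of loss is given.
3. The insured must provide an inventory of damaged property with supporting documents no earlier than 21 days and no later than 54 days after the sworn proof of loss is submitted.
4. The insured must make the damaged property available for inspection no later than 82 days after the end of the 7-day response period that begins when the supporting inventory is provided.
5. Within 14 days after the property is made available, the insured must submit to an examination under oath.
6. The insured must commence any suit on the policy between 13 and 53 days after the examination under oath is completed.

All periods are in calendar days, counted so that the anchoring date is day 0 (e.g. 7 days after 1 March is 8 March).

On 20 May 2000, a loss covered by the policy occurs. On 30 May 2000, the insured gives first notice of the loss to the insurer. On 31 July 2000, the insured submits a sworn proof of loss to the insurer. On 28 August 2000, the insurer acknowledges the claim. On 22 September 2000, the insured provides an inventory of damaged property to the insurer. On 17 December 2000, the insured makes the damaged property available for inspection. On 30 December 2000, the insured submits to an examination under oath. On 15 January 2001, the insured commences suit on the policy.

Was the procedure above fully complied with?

Yes

(1) the permitted window runs from 20 May 2000 + 9 = 29 May 2000 to 20 May 2000 + 24 = 13 June 2000; done 30 May 2000 — within the window.
(2) permitted from 30 June 2000 + 30 days = 30 July 2000 onward; done 31 July 2000, after the minimum wait.
(3) the permitted window runs from 31 July 2000 + 21 = 21 August 2000 to 31 July 2000 + 54 = 23 September 2000; done 22 September 2000, which is between those dates.
(4) due by 29 September 2000 + 82 days = 20 December 2000; completed 17 December 2000, before the deadline.
(5) due by 17 December 2000 + 14 days = 31 December 2000; completed 30 December 2000, before the deadline.
(6) the permitted window runs from 30 December 2000 + 13 = 12 January 2001 to 30 December 2000 + 53 = 21 February 2001; done 15 January 2001, which is between those dates.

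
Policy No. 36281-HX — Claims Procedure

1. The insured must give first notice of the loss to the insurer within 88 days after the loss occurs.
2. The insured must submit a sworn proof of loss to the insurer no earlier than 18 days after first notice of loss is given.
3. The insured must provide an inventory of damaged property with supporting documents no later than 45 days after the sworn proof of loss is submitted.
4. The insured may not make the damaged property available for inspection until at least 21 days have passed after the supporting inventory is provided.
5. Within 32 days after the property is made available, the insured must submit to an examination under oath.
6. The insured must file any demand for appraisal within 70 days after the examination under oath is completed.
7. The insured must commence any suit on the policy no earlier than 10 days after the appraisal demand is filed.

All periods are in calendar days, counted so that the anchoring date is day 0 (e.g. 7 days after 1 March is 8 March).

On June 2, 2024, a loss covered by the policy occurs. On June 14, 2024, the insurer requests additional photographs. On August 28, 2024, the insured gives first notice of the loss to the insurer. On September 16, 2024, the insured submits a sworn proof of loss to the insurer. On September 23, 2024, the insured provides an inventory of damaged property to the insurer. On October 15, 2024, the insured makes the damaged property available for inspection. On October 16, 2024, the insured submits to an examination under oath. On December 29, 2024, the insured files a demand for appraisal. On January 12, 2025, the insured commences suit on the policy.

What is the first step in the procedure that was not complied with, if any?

Step 1: 88 days after June 2, 2024 (when the loss occurs) is August 29, 2024; August 28, 2024 is within that limit.
Step 2: the earliest permitted date is 18 days after August 28, 2024 (when first notice of loss is given), i.e. September 15, 2024; September 16, 2024 is on or after that date.
Step 3: 45 days after September 16, 2024 (when the sworn proof of loss is submitted) is October 31, 2024; September 23, 2024 is within that limit.
Step 4: the earliest permitted date is 21 days after September 23, 2024 (when the supporting inventory is provided), i.e. October 14, 2024; done October 15, 2024, after the minimum wait.
Step 5: 32 days after October 15, 2024 (when the property is made available) is November 16, 2024; completed October 16, 2024, before the deadline.
Step 6: 70 days after October 16, 2024 (when the examination under oath is completed) is December 25, 2024; December 29, 2024 misses that deadline by 4 days.

Step 6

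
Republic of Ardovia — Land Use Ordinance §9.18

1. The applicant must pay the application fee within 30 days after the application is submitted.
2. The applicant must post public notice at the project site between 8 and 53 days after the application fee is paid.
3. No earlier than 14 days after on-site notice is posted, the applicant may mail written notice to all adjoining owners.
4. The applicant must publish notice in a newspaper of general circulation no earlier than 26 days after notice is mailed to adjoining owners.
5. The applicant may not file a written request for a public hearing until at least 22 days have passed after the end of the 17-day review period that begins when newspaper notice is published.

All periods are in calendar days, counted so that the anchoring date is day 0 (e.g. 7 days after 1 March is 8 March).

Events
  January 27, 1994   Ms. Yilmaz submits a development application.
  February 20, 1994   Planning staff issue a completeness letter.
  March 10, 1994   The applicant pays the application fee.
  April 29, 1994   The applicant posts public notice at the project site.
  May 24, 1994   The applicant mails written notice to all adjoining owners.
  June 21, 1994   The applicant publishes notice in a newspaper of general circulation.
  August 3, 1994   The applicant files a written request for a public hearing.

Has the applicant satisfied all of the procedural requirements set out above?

No

Step 1 — counting 30 days from January 27, 1994 (when the application is submitted) gives a deadline of February 26, 1994; not done until March 10, 1994, 12 days after the deadline.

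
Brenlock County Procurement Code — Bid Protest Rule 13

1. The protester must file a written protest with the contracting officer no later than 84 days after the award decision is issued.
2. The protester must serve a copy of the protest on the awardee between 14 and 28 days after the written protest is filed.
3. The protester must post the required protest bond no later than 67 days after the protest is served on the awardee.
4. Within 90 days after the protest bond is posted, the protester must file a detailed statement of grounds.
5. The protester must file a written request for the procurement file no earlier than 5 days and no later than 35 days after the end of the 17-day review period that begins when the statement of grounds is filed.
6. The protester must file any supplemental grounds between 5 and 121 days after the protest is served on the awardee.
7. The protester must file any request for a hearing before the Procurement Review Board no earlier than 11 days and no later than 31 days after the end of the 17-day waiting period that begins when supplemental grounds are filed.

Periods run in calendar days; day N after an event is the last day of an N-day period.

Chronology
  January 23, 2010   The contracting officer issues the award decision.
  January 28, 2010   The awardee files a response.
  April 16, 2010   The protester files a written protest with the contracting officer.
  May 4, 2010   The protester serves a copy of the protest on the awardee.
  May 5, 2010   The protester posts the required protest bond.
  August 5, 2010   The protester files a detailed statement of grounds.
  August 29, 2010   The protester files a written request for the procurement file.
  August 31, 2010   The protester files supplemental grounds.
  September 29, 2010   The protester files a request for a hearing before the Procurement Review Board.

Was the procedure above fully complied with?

Step 1: 84 days after January 23, 2010 (when the award decision is issued) is April 17, 2010; done April 16, 2010 — timely.
Step 2: the window is 14–28 days after April 16, 2010 (when the written protest is filed), so April 30, 2010 through May 14, 2010; done May 4, 2010 — within the window.
Step 3: 67 days after May 4, 2010 (when the protest is served on the awardee) is July 10, 2010; completed May 5, 2010, before the deadline.
Step 4: 90 days after May 5, 2010 (when the protest bond is posted) is August 3, 2010; not done until August 5, 2010, 2 days after the deadline.

No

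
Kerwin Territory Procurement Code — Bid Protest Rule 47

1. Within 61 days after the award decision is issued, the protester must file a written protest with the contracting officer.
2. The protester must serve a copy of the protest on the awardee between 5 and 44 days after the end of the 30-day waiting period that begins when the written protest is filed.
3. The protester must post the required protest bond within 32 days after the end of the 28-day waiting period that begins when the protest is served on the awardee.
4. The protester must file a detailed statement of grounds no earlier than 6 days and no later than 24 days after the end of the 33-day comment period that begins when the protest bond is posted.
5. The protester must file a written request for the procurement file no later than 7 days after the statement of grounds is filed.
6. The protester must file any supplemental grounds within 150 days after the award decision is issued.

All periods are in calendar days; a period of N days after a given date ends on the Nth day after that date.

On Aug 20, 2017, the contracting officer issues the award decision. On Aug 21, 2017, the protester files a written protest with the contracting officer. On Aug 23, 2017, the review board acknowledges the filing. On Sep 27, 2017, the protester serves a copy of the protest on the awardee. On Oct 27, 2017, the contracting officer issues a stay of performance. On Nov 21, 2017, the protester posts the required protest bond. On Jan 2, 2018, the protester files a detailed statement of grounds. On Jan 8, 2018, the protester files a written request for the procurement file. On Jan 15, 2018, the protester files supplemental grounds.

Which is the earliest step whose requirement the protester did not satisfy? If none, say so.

Step 1 — counting 61 days from Aug 20, 2017 (when the award decision is issued) gives a deadline of Oct 20, 2017; done Aug 21, 2017 — timely.
Step 2 — 5 and 44 days from Sep 20, 2017 (end of the 30-day waiting period, which began when the written protest is filed on Aug 21, 2017) are Sep 25, 2017 and Nov 3, 2017 respectively; done Sep 27, 2017, which is between those dates.
Step 3 — counting 32 days from Oct 25, 2017 (end of the 28-day waiting period, which began when the protest is served on the awardee on Sep 27, 2017) gives a deadline of Nov 26, 2017; done Nov 21, 2017 — timely.
Step 4 — 6 and 24 days from Dec 24, 2017 (end of the 33-day comment period, which began when the protest bond is posted on Nov 21, 2017) are Dec 30, 2017 and Jan 17, 2018 respectively; Jan 2, 2018 falls inside that range.
Step 5 — counting 7 days from Jan 2, 2018 (when the statement of grounds is filed) gives a deadline of Jan 9, 2018; done Jan 8, 2018 — timely.
Step 6 — counting 150 days from Aug 20, 2017 (when the award decision is issued) gives a deadline of Jan 17, 2018; Jan 15, 2018 is within that limit.

None — every step was satisfied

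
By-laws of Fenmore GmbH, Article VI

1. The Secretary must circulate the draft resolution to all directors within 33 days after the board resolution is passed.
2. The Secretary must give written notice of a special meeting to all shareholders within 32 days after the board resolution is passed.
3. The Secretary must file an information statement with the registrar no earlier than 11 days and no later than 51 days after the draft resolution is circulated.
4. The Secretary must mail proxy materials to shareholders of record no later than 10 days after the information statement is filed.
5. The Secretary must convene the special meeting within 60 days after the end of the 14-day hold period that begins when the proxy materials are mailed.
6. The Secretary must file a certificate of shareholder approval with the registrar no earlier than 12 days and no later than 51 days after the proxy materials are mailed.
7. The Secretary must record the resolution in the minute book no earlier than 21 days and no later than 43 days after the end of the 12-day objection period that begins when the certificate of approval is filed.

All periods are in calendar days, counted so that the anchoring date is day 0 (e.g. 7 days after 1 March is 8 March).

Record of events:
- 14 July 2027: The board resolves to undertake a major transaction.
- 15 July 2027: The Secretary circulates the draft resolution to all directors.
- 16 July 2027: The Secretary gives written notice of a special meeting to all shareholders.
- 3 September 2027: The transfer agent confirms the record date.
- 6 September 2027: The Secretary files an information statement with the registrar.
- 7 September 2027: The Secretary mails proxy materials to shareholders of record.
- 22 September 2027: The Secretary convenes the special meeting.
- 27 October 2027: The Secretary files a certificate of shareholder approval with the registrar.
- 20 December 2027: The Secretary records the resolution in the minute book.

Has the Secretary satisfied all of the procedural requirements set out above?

(1) due by 14 July 2027 + 33 days = 16 August 2027; done 15 July 2027 — timely.
(2) due by 14 July 2027 + 32 days = 15 August 2027; 16 July 2027 is within that limit.
(3) the permitted window runs from 15 July 2027 + 11 = 26 July 2027 to 15 July 2027 + 51 = 4 September 2027; done 6 September 2027 — 2 days after the window closed.

No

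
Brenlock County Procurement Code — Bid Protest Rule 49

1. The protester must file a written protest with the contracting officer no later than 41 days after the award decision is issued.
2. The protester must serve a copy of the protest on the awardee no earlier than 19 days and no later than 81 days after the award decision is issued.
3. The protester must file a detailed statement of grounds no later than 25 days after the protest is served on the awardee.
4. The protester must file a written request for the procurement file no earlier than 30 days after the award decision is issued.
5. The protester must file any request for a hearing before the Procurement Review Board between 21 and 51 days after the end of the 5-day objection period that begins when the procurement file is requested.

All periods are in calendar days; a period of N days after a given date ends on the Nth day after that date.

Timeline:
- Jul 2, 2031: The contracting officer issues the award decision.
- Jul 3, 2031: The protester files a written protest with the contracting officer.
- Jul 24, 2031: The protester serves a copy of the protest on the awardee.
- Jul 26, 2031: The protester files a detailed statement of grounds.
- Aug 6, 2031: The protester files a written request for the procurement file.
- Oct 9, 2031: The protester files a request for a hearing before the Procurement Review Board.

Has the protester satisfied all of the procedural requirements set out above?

(1) due by Jul 2, 2031 + 41 days = Aug 12, 2031; done Jul 3, 2031 — timely.
(2) the permitted window runs from Jul 2, 2031 + 19 = Jul 21, 2031 to Jul 2, 2031 + 81 = Sep 21, 2031; done Jul 24, 2031, which is between those dates.
(3) due by Jul 24, 2031 + 25 days = Aug 18, 2031; done Jul 26, 2031 — timely.
(4) permitted from Jul 2, 2031 + 30 days = Aug 1, 2031 onward; Aug 6, 2031 is on or after that date.
(5) the permitted window runs from Aug 11, 2031 + 21 = Sep 1, 2031 to Aug 11, 2031 + 51 = Oct 1, 2031; Oct 9, 2031 is 8 days past the end of the window.
Later steps need not be reached.

No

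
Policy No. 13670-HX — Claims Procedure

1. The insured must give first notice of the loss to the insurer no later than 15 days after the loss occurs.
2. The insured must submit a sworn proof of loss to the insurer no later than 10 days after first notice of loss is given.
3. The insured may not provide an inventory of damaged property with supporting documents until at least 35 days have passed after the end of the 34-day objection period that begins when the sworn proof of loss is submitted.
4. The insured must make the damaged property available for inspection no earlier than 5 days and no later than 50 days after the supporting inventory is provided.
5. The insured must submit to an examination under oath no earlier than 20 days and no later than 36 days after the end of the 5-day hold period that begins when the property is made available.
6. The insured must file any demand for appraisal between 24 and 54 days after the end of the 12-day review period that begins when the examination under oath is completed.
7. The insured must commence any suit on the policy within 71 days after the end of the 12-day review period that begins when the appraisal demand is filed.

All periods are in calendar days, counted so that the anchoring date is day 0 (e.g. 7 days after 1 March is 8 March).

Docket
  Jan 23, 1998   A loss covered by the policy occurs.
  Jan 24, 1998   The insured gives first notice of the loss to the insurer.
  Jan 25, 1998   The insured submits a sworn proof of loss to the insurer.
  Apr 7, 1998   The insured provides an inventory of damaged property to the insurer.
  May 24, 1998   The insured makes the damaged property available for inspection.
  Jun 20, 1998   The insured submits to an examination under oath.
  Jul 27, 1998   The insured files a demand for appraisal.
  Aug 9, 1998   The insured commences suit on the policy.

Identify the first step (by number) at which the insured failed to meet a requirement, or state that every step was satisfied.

None — every step was satisfied

(1) due by Jan 23, 1998 + 15 days = Feb 7, 1998; completed Jan 24, 1998, before the deadline.
(2) due by Jan 24, 1998 + 10 days = Feb 3, 1998; completed Jan 25, 1998, before the deadline.
(3) permitted from Feb 28, 1998 + 35 days = Apr 4, 1998 onward; done Apr 7, 1998, after the minimum wait.
(4) the permitted window runs from Apr 7, 1998 + 5 = Apr 12, 1998 to Apr 7, 1998 + 50 = May 27, 1998; done May 24, 1998, which is between those dates.
(5) the permitted window runs from May 29, 1998 + 20 = Jun 18, 1998 to May 29, 1998 + 36 = Jul 4, 1998; Jun 20, 1998 falls inside that range.
(6) the permitted window runs from Jul 2, 1998 + 24 = Jul 26, 1998 to Jul 2, 1998 + 54 = Aug 25, 1998; done Jul 27, 1998, which is between those dates.
(7) due by Aug 8, 1998 + 71 days = Oct 18, 1998; Aug 9, 1998 is within that limit.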